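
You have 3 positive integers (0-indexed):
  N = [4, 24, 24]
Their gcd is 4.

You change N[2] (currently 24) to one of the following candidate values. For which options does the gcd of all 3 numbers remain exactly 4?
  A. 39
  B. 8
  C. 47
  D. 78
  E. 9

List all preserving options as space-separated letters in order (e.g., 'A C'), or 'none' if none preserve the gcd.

Old gcd = 4; gcd of others (without N[2]) = 4
New gcd for candidate v: gcd(4, v). Preserves old gcd iff gcd(4, v) = 4.
  Option A: v=39, gcd(4,39)=1 -> changes
  Option B: v=8, gcd(4,8)=4 -> preserves
  Option C: v=47, gcd(4,47)=1 -> changes
  Option D: v=78, gcd(4,78)=2 -> changes
  Option E: v=9, gcd(4,9)=1 -> changes

Answer: B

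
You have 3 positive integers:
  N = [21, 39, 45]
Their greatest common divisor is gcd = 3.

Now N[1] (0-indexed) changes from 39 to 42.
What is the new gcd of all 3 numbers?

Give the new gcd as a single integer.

Answer: 3

Derivation:
Numbers: [21, 39, 45], gcd = 3
Change: index 1, 39 -> 42
gcd of the OTHER numbers (without index 1): gcd([21, 45]) = 3
New gcd = gcd(g_others, new_val) = gcd(3, 42) = 3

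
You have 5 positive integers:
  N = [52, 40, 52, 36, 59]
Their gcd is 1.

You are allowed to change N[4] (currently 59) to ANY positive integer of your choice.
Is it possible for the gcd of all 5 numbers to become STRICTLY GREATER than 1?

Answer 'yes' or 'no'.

Answer: yes

Derivation:
Current gcd = 1
gcd of all OTHER numbers (without N[4]=59): gcd([52, 40, 52, 36]) = 4
The new gcd after any change is gcd(4, new_value).
This can be at most 4.
Since 4 > old gcd 1, the gcd CAN increase (e.g., set N[4] = 4).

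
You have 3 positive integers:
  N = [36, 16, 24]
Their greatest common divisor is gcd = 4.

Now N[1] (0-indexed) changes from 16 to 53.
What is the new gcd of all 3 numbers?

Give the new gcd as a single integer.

Answer: 1

Derivation:
Numbers: [36, 16, 24], gcd = 4
Change: index 1, 16 -> 53
gcd of the OTHER numbers (without index 1): gcd([36, 24]) = 12
New gcd = gcd(g_others, new_val) = gcd(12, 53) = 1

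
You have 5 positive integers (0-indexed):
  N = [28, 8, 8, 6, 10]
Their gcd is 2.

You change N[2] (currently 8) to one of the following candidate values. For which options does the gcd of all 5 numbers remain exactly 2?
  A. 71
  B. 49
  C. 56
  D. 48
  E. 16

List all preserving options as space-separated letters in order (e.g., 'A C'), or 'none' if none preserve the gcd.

Old gcd = 2; gcd of others (without N[2]) = 2
New gcd for candidate v: gcd(2, v). Preserves old gcd iff gcd(2, v) = 2.
  Option A: v=71, gcd(2,71)=1 -> changes
  Option B: v=49, gcd(2,49)=1 -> changes
  Option C: v=56, gcd(2,56)=2 -> preserves
  Option D: v=48, gcd(2,48)=2 -> preserves
  Option E: v=16, gcd(2,16)=2 -> preserves

Answer: C D E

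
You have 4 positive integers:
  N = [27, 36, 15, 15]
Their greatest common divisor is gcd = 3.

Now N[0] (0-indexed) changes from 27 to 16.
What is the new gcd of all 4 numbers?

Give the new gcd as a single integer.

Answer: 1

Derivation:
Numbers: [27, 36, 15, 15], gcd = 3
Change: index 0, 27 -> 16
gcd of the OTHER numbers (without index 0): gcd([36, 15, 15]) = 3
New gcd = gcd(g_others, new_val) = gcd(3, 16) = 1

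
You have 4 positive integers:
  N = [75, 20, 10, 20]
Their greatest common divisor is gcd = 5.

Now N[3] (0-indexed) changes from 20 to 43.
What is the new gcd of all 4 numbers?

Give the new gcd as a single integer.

Answer: 1

Derivation:
Numbers: [75, 20, 10, 20], gcd = 5
Change: index 3, 20 -> 43
gcd of the OTHER numbers (without index 3): gcd([75, 20, 10]) = 5
New gcd = gcd(g_others, new_val) = gcd(5, 43) = 1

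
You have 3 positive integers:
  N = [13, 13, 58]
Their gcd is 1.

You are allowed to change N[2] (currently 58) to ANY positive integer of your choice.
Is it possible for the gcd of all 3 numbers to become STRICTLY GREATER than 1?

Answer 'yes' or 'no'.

Answer: yes

Derivation:
Current gcd = 1
gcd of all OTHER numbers (without N[2]=58): gcd([13, 13]) = 13
The new gcd after any change is gcd(13, new_value).
This can be at most 13.
Since 13 > old gcd 1, the gcd CAN increase (e.g., set N[2] = 13).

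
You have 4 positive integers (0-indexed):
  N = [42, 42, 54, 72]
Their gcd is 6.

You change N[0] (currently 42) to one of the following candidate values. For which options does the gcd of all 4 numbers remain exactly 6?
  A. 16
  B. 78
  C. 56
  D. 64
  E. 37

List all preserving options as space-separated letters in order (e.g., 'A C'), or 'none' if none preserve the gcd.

Answer: B

Derivation:
Old gcd = 6; gcd of others (without N[0]) = 6
New gcd for candidate v: gcd(6, v). Preserves old gcd iff gcd(6, v) = 6.
  Option A: v=16, gcd(6,16)=2 -> changes
  Option B: v=78, gcd(6,78)=6 -> preserves
  Option C: v=56, gcd(6,56)=2 -> changes
  Option D: v=64, gcd(6,64)=2 -> changes
  Option E: v=37, gcd(6,37)=1 -> changes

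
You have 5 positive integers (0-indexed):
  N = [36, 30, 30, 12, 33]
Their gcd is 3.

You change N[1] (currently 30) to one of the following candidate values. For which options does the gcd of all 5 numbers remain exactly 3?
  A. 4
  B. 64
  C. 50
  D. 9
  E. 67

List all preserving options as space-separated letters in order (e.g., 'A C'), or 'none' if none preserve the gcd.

Old gcd = 3; gcd of others (without N[1]) = 3
New gcd for candidate v: gcd(3, v). Preserves old gcd iff gcd(3, v) = 3.
  Option A: v=4, gcd(3,4)=1 -> changes
  Option B: v=64, gcd(3,64)=1 -> changes
  Option C: v=50, gcd(3,50)=1 -> changes
  Option D: v=9, gcd(3,9)=3 -> preserves
  Option E: v=67, gcd(3,67)=1 -> changes

Answer: D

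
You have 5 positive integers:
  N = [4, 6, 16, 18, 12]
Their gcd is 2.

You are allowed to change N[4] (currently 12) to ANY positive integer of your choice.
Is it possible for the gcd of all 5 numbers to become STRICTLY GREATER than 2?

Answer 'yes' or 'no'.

Answer: no

Derivation:
Current gcd = 2
gcd of all OTHER numbers (without N[4]=12): gcd([4, 6, 16, 18]) = 2
The new gcd after any change is gcd(2, new_value).
This can be at most 2.
Since 2 = old gcd 2, the gcd can only stay the same or decrease.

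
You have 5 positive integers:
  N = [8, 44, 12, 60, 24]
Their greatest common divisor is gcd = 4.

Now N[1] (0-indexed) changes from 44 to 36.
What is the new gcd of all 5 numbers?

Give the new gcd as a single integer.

Numbers: [8, 44, 12, 60, 24], gcd = 4
Change: index 1, 44 -> 36
gcd of the OTHER numbers (without index 1): gcd([8, 12, 60, 24]) = 4
New gcd = gcd(g_others, new_val) = gcd(4, 36) = 4

Answer: 4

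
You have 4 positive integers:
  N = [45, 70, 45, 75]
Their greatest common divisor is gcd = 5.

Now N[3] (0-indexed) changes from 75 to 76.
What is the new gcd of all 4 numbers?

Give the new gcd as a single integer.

Numbers: [45, 70, 45, 75], gcd = 5
Change: index 3, 75 -> 76
gcd of the OTHER numbers (without index 3): gcd([45, 70, 45]) = 5
New gcd = gcd(g_others, new_val) = gcd(5, 76) = 1

Answer: 1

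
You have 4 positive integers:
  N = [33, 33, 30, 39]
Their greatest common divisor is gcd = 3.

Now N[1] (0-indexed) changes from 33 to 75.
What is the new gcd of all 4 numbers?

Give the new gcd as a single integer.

Answer: 3

Derivation:
Numbers: [33, 33, 30, 39], gcd = 3
Change: index 1, 33 -> 75
gcd of the OTHER numbers (without index 1): gcd([33, 30, 39]) = 3
New gcd = gcd(g_others, new_val) = gcd(3, 75) = 3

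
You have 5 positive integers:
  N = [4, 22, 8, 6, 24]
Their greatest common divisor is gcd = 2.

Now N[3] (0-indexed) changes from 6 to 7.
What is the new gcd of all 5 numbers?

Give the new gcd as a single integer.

Answer: 1

Derivation:
Numbers: [4, 22, 8, 6, 24], gcd = 2
Change: index 3, 6 -> 7
gcd of the OTHER numbers (without index 3): gcd([4, 22, 8, 24]) = 2
New gcd = gcd(g_others, new_val) = gcd(2, 7) = 1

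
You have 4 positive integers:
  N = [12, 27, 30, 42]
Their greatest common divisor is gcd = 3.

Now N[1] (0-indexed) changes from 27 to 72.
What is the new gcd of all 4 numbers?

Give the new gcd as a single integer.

Numbers: [12, 27, 30, 42], gcd = 3
Change: index 1, 27 -> 72
gcd of the OTHER numbers (without index 1): gcd([12, 30, 42]) = 6
New gcd = gcd(g_others, new_val) = gcd(6, 72) = 6

Answer: 6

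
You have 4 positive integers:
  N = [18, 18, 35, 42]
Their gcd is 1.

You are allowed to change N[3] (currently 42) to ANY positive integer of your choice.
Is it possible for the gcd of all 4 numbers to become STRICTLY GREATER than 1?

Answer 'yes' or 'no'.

Answer: no

Derivation:
Current gcd = 1
gcd of all OTHER numbers (without N[3]=42): gcd([18, 18, 35]) = 1
The new gcd after any change is gcd(1, new_value).
This can be at most 1.
Since 1 = old gcd 1, the gcd can only stay the same or decrease.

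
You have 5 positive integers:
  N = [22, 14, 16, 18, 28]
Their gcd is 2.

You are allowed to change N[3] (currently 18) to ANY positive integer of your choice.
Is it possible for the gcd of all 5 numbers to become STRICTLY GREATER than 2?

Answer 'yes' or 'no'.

Answer: no

Derivation:
Current gcd = 2
gcd of all OTHER numbers (without N[3]=18): gcd([22, 14, 16, 28]) = 2
The new gcd after any change is gcd(2, new_value).
This can be at most 2.
Since 2 = old gcd 2, the gcd can only stay the same or decrease.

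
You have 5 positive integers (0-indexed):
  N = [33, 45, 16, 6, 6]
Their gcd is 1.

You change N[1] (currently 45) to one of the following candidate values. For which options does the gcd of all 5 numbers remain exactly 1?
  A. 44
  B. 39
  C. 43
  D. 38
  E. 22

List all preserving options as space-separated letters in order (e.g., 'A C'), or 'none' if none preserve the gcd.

Old gcd = 1; gcd of others (without N[1]) = 1
New gcd for candidate v: gcd(1, v). Preserves old gcd iff gcd(1, v) = 1.
  Option A: v=44, gcd(1,44)=1 -> preserves
  Option B: v=39, gcd(1,39)=1 -> preserves
  Option C: v=43, gcd(1,43)=1 -> preserves
  Option D: v=38, gcd(1,38)=1 -> preserves
  Option E: v=22, gcd(1,22)=1 -> preserves

Answer: A B C D E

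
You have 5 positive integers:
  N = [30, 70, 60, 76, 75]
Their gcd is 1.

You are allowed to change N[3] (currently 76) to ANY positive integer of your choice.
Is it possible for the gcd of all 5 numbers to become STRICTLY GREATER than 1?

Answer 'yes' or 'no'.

Current gcd = 1
gcd of all OTHER numbers (without N[3]=76): gcd([30, 70, 60, 75]) = 5
The new gcd after any change is gcd(5, new_value).
This can be at most 5.
Since 5 > old gcd 1, the gcd CAN increase (e.g., set N[3] = 5).

Answer: yes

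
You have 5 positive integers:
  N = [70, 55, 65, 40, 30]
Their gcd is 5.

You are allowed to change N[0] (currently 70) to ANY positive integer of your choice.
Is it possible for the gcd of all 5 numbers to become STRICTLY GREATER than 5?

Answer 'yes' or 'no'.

Current gcd = 5
gcd of all OTHER numbers (without N[0]=70): gcd([55, 65, 40, 30]) = 5
The new gcd after any change is gcd(5, new_value).
This can be at most 5.
Since 5 = old gcd 5, the gcd can only stay the same or decrease.

Answer: no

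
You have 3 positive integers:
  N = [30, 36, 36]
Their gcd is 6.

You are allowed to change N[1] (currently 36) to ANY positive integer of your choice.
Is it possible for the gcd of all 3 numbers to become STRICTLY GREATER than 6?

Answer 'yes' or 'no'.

Current gcd = 6
gcd of all OTHER numbers (without N[1]=36): gcd([30, 36]) = 6
The new gcd after any change is gcd(6, new_value).
This can be at most 6.
Since 6 = old gcd 6, the gcd can only stay the same or decrease.

Answer: no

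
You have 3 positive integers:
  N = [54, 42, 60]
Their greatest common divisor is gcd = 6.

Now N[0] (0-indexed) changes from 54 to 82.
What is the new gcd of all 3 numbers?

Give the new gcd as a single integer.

Answer: 2

Derivation:
Numbers: [54, 42, 60], gcd = 6
Change: index 0, 54 -> 82
gcd of the OTHER numbers (without index 0): gcd([42, 60]) = 6
New gcd = gcd(g_others, new_val) = gcd(6, 82) = 2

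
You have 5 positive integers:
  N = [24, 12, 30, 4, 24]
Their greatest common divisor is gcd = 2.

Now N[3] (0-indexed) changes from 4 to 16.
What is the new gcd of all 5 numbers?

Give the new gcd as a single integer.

Numbers: [24, 12, 30, 4, 24], gcd = 2
Change: index 3, 4 -> 16
gcd of the OTHER numbers (without index 3): gcd([24, 12, 30, 24]) = 6
New gcd = gcd(g_others, new_val) = gcd(6, 16) = 2

Answer: 2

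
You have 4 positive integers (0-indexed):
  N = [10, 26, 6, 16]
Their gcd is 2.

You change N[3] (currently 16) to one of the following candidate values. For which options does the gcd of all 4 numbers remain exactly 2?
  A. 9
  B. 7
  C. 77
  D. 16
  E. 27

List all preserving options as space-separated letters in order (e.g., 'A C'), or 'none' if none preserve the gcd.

Old gcd = 2; gcd of others (without N[3]) = 2
New gcd for candidate v: gcd(2, v). Preserves old gcd iff gcd(2, v) = 2.
  Option A: v=9, gcd(2,9)=1 -> changes
  Option B: v=7, gcd(2,7)=1 -> changes
  Option C: v=77, gcd(2,77)=1 -> changes
  Option D: v=16, gcd(2,16)=2 -> preserves
  Option E: v=27, gcd(2,27)=1 -> changes

Answer: D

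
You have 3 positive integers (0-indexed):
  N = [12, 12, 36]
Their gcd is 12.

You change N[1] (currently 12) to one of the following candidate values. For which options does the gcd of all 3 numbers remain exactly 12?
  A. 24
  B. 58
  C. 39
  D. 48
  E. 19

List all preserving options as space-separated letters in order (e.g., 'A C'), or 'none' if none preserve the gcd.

Old gcd = 12; gcd of others (without N[1]) = 12
New gcd for candidate v: gcd(12, v). Preserves old gcd iff gcd(12, v) = 12.
  Option A: v=24, gcd(12,24)=12 -> preserves
  Option B: v=58, gcd(12,58)=2 -> changes
  Option C: v=39, gcd(12,39)=3 -> changes
  Option D: v=48, gcd(12,48)=12 -> preserves
  Option E: v=19, gcd(12,19)=1 -> changes

Answer: A D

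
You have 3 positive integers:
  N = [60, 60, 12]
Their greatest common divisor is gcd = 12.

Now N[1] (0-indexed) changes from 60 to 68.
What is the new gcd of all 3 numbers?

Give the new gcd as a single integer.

Answer: 4

Derivation:
Numbers: [60, 60, 12], gcd = 12
Change: index 1, 60 -> 68
gcd of the OTHER numbers (without index 1): gcd([60, 12]) = 12
New gcd = gcd(g_others, new_val) = gcd(12, 68) = 4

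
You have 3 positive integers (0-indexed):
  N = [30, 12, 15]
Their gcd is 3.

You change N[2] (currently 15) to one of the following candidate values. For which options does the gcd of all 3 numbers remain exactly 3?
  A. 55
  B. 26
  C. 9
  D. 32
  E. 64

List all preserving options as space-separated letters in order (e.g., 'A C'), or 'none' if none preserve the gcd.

Old gcd = 3; gcd of others (without N[2]) = 6
New gcd for candidate v: gcd(6, v). Preserves old gcd iff gcd(6, v) = 3.
  Option A: v=55, gcd(6,55)=1 -> changes
  Option B: v=26, gcd(6,26)=2 -> changes
  Option C: v=9, gcd(6,9)=3 -> preserves
  Option D: v=32, gcd(6,32)=2 -> changes
  Option E: v=64, gcd(6,64)=2 -> changes

Answer: C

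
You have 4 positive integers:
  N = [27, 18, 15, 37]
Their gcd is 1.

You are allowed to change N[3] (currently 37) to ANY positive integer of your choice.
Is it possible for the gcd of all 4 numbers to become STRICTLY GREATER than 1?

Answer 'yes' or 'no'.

Answer: yes

Derivation:
Current gcd = 1
gcd of all OTHER numbers (without N[3]=37): gcd([27, 18, 15]) = 3
The new gcd after any change is gcd(3, new_value).
This can be at most 3.
Since 3 > old gcd 1, the gcd CAN increase (e.g., set N[3] = 3).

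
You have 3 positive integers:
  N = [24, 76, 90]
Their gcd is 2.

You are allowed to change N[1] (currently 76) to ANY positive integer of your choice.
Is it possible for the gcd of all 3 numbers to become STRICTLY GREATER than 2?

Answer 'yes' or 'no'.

Current gcd = 2
gcd of all OTHER numbers (without N[1]=76): gcd([24, 90]) = 6
The new gcd after any change is gcd(6, new_value).
This can be at most 6.
Since 6 > old gcd 2, the gcd CAN increase (e.g., set N[1] = 6).

Answer: yes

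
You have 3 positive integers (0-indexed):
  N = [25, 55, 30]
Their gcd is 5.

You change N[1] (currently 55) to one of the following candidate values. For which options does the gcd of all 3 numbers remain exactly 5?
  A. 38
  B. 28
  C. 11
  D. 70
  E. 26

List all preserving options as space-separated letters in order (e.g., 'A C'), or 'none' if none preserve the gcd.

Answer: D

Derivation:
Old gcd = 5; gcd of others (without N[1]) = 5
New gcd for candidate v: gcd(5, v). Preserves old gcd iff gcd(5, v) = 5.
  Option A: v=38, gcd(5,38)=1 -> changes
  Option B: v=28, gcd(5,28)=1 -> changes
  Option C: v=11, gcd(5,11)=1 -> changes
  Option D: v=70, gcd(5,70)=5 -> preserves
  Option E: v=26, gcd(5,26)=1 -> changes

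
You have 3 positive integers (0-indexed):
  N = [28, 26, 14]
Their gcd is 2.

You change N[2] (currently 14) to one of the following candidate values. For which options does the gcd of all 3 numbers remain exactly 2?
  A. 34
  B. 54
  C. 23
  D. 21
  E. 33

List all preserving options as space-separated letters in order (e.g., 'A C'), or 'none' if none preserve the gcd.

Answer: A B

Derivation:
Old gcd = 2; gcd of others (without N[2]) = 2
New gcd for candidate v: gcd(2, v). Preserves old gcd iff gcd(2, v) = 2.
  Option A: v=34, gcd(2,34)=2 -> preserves
  Option B: v=54, gcd(2,54)=2 -> preserves
  Option C: v=23, gcd(2,23)=1 -> changes
  Option D: v=21, gcd(2,21)=1 -> changes
  Option E: v=33, gcd(2,33)=1 -> changes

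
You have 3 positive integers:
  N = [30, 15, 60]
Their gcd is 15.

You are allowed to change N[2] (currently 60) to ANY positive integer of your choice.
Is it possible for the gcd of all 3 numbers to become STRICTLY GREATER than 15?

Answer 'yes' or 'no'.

Answer: no

Derivation:
Current gcd = 15
gcd of all OTHER numbers (without N[2]=60): gcd([30, 15]) = 15
The new gcd after any change is gcd(15, new_value).
This can be at most 15.
Since 15 = old gcd 15, the gcd can only stay the same or decrease.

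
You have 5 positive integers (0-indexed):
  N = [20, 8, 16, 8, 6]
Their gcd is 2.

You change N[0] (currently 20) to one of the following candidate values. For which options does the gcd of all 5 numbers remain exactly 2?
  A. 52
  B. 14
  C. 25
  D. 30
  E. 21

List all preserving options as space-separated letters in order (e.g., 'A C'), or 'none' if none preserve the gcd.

Answer: A B D

Derivation:
Old gcd = 2; gcd of others (without N[0]) = 2
New gcd for candidate v: gcd(2, v). Preserves old gcd iff gcd(2, v) = 2.
  Option A: v=52, gcd(2,52)=2 -> preserves
  Option B: v=14, gcd(2,14)=2 -> preserves
  Option C: v=25, gcd(2,25)=1 -> changes
  Option D: v=30, gcd(2,30)=2 -> preserves
  Option E: v=21, gcd(2,21)=1 -> changes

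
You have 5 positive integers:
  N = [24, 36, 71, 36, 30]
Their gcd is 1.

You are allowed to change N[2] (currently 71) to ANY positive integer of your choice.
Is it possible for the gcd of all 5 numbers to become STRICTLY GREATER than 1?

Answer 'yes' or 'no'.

Current gcd = 1
gcd of all OTHER numbers (without N[2]=71): gcd([24, 36, 36, 30]) = 6
The new gcd after any change is gcd(6, new_value).
This can be at most 6.
Since 6 > old gcd 1, the gcd CAN increase (e.g., set N[2] = 6).

Answer: yes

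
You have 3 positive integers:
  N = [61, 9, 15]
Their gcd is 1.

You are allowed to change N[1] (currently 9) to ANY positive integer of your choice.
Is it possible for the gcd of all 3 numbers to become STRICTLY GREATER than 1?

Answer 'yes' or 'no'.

Current gcd = 1
gcd of all OTHER numbers (without N[1]=9): gcd([61, 15]) = 1
The new gcd after any change is gcd(1, new_value).
This can be at most 1.
Since 1 = old gcd 1, the gcd can only stay the same or decrease.

Answer: no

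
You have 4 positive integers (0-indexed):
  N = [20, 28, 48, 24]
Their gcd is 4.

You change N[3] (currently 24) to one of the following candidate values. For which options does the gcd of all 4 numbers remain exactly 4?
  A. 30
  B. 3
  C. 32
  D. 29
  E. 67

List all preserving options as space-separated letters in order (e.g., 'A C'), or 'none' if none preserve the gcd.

Old gcd = 4; gcd of others (without N[3]) = 4
New gcd for candidate v: gcd(4, v). Preserves old gcd iff gcd(4, v) = 4.
  Option A: v=30, gcd(4,30)=2 -> changes
  Option B: v=3, gcd(4,3)=1 -> changes
  Option C: v=32, gcd(4,32)=4 -> preserves
  Option D: v=29, gcd(4,29)=1 -> changes
  Option E: v=67, gcd(4,67)=1 -> changes

Answer: C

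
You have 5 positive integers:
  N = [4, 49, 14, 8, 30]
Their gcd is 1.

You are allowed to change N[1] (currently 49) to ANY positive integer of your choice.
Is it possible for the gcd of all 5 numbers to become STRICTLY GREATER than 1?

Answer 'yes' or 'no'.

Current gcd = 1
gcd of all OTHER numbers (without N[1]=49): gcd([4, 14, 8, 30]) = 2
The new gcd after any change is gcd(2, new_value).
This can be at most 2.
Since 2 > old gcd 1, the gcd CAN increase (e.g., set N[1] = 2).

Answer: yes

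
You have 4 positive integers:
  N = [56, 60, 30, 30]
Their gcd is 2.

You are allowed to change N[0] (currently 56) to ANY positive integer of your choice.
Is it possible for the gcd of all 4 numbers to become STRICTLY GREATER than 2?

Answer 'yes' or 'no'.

Answer: yes

Derivation:
Current gcd = 2
gcd of all OTHER numbers (without N[0]=56): gcd([60, 30, 30]) = 30
The new gcd after any change is gcd(30, new_value).
This can be at most 30.
Since 30 > old gcd 2, the gcd CAN increase (e.g., set N[0] = 30).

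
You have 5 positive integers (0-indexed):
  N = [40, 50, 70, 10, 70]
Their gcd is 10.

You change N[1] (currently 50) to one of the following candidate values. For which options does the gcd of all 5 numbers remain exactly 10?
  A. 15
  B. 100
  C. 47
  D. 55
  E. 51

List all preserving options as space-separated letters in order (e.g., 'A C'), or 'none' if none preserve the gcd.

Old gcd = 10; gcd of others (without N[1]) = 10
New gcd for candidate v: gcd(10, v). Preserves old gcd iff gcd(10, v) = 10.
  Option A: v=15, gcd(10,15)=5 -> changes
  Option B: v=100, gcd(10,100)=10 -> preserves
  Option C: v=47, gcd(10,47)=1 -> changes
  Option D: v=55, gcd(10,55)=5 -> changes
  Option E: v=51, gcd(10,51)=1 -> changes

Answer: B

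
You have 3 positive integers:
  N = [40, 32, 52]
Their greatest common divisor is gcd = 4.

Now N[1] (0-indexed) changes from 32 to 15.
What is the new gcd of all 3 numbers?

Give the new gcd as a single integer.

Answer: 1

Derivation:
Numbers: [40, 32, 52], gcd = 4
Change: index 1, 32 -> 15
gcd of the OTHER numbers (without index 1): gcd([40, 52]) = 4
New gcd = gcd(g_others, new_val) = gcd(4, 15) = 1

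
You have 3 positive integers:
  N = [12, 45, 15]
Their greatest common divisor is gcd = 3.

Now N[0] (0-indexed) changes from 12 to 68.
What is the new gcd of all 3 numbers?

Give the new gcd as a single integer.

Numbers: [12, 45, 15], gcd = 3
Change: index 0, 12 -> 68
gcd of the OTHER numbers (without index 0): gcd([45, 15]) = 15
New gcd = gcd(g_others, new_val) = gcd(15, 68) = 1

Answer: 1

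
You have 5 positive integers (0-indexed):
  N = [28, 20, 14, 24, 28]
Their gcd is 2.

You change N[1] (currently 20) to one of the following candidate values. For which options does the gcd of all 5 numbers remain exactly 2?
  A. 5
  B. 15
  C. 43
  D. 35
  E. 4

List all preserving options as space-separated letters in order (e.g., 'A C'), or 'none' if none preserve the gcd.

Old gcd = 2; gcd of others (without N[1]) = 2
New gcd for candidate v: gcd(2, v). Preserves old gcd iff gcd(2, v) = 2.
  Option A: v=5, gcd(2,5)=1 -> changes
  Option B: v=15, gcd(2,15)=1 -> changes
  Option C: v=43, gcd(2,43)=1 -> changes
  Option D: v=35, gcd(2,35)=1 -> changes
  Option E: v=4, gcd(2,4)=2 -> preserves

Answer: E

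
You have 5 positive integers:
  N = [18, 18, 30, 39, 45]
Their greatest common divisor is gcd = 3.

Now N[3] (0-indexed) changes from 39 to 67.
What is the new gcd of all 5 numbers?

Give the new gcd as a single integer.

Answer: 1

Derivation:
Numbers: [18, 18, 30, 39, 45], gcd = 3
Change: index 3, 39 -> 67
gcd of the OTHER numbers (without index 3): gcd([18, 18, 30, 45]) = 3
New gcd = gcd(g_others, new_val) = gcd(3, 67) = 1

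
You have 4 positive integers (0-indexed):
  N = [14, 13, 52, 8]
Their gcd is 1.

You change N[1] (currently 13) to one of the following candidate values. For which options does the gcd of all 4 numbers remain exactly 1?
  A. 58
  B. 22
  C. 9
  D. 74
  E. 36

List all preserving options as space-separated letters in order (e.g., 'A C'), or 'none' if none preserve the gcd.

Old gcd = 1; gcd of others (without N[1]) = 2
New gcd for candidate v: gcd(2, v). Preserves old gcd iff gcd(2, v) = 1.
  Option A: v=58, gcd(2,58)=2 -> changes
  Option B: v=22, gcd(2,22)=2 -> changes
  Option C: v=9, gcd(2,9)=1 -> preserves
  Option D: v=74, gcd(2,74)=2 -> changes
  Option E: v=36, gcd(2,36)=2 -> changes

Answer: C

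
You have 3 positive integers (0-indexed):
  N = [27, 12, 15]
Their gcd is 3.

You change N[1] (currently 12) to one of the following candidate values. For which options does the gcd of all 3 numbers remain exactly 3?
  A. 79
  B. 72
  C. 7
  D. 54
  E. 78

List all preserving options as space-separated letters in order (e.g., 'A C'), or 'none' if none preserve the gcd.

Old gcd = 3; gcd of others (without N[1]) = 3
New gcd for candidate v: gcd(3, v). Preserves old gcd iff gcd(3, v) = 3.
  Option A: v=79, gcd(3,79)=1 -> changes
  Option B: v=72, gcd(3,72)=3 -> preserves
  Option C: v=7, gcd(3,7)=1 -> changes
  Option D: v=54, gcd(3,54)=3 -> preserves
  Option E: v=78, gcd(3,78)=3 -> preserves

Answer: B D E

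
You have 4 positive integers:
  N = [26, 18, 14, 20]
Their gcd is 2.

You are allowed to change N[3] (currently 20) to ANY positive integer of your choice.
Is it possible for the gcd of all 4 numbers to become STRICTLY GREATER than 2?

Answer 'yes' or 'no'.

Current gcd = 2
gcd of all OTHER numbers (without N[3]=20): gcd([26, 18, 14]) = 2
The new gcd after any change is gcd(2, new_value).
This can be at most 2.
Since 2 = old gcd 2, the gcd can only stay the same or decrease.

Answer: no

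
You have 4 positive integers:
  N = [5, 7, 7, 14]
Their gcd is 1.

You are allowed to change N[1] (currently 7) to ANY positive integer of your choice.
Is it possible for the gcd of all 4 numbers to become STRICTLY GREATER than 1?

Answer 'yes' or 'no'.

Current gcd = 1
gcd of all OTHER numbers (without N[1]=7): gcd([5, 7, 14]) = 1
The new gcd after any change is gcd(1, new_value).
This can be at most 1.
Since 1 = old gcd 1, the gcd can only stay the same or decrease.

Answer: no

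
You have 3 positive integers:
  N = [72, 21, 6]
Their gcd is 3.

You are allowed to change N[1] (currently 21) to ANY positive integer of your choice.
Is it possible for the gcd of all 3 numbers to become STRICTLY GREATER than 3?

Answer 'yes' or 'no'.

Answer: yes

Derivation:
Current gcd = 3
gcd of all OTHER numbers (without N[1]=21): gcd([72, 6]) = 6
The new gcd after any change is gcd(6, new_value).
This can be at most 6.
Since 6 > old gcd 3, the gcd CAN increase (e.g., set N[1] = 6).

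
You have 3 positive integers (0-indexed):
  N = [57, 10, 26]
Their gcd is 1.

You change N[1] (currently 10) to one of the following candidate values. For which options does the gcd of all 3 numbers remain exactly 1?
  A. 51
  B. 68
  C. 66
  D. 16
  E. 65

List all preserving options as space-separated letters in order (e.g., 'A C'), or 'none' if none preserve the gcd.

Old gcd = 1; gcd of others (without N[1]) = 1
New gcd for candidate v: gcd(1, v). Preserves old gcd iff gcd(1, v) = 1.
  Option A: v=51, gcd(1,51)=1 -> preserves
  Option B: v=68, gcd(1,68)=1 -> preserves
  Option C: v=66, gcd(1,66)=1 -> preserves
  Option D: v=16, gcd(1,16)=1 -> preserves
  Option E: v=65, gcd(1,65)=1 -> preserves

Answer: A B C D E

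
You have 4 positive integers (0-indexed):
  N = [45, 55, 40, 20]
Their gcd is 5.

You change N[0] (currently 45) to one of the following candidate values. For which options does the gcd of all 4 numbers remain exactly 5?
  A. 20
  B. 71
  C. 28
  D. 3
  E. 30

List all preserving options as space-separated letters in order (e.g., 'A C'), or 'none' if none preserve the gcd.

Old gcd = 5; gcd of others (without N[0]) = 5
New gcd for candidate v: gcd(5, v). Preserves old gcd iff gcd(5, v) = 5.
  Option A: v=20, gcd(5,20)=5 -> preserves
  Option B: v=71, gcd(5,71)=1 -> changes
  Option C: v=28, gcd(5,28)=1 -> changes
  Option D: v=3, gcd(5,3)=1 -> changes
  Option E: v=30, gcd(5,30)=5 -> preserves

Answer: A E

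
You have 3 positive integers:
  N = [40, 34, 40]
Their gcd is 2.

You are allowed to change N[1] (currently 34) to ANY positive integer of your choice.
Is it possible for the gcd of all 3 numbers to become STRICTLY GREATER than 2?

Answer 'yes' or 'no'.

Current gcd = 2
gcd of all OTHER numbers (without N[1]=34): gcd([40, 40]) = 40
The new gcd after any change is gcd(40, new_value).
This can be at most 40.
Since 40 > old gcd 2, the gcd CAN increase (e.g., set N[1] = 40).

Answer: yes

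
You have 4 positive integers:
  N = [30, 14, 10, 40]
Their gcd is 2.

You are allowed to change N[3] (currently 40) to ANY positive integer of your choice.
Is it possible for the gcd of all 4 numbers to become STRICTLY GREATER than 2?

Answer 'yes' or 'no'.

Answer: no

Derivation:
Current gcd = 2
gcd of all OTHER numbers (without N[3]=40): gcd([30, 14, 10]) = 2
The new gcd after any change is gcd(2, new_value).
This can be at most 2.
Since 2 = old gcd 2, the gcd can only stay the same or decrease.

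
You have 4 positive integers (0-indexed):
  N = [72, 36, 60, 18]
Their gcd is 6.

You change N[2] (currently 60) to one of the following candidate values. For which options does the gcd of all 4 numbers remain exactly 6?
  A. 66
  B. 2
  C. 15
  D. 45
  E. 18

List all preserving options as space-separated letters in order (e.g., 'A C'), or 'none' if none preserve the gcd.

Old gcd = 6; gcd of others (without N[2]) = 18
New gcd for candidate v: gcd(18, v). Preserves old gcd iff gcd(18, v) = 6.
  Option A: v=66, gcd(18,66)=6 -> preserves
  Option B: v=2, gcd(18,2)=2 -> changes
  Option C: v=15, gcd(18,15)=3 -> changes
  Option D: v=45, gcd(18,45)=9 -> changes
  Option E: v=18, gcd(18,18)=18 -> changes

Answer: A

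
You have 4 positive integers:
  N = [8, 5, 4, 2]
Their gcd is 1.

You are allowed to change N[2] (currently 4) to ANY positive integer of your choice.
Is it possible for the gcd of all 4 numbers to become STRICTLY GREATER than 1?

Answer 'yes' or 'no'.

Current gcd = 1
gcd of all OTHER numbers (without N[2]=4): gcd([8, 5, 2]) = 1
The new gcd after any change is gcd(1, new_value).
This can be at most 1.
Since 1 = old gcd 1, the gcd can only stay the same or decrease.

Answer: no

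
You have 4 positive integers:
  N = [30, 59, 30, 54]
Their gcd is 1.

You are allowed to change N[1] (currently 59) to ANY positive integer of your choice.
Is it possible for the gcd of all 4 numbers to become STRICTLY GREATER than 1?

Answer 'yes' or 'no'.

Answer: yes

Derivation:
Current gcd = 1
gcd of all OTHER numbers (without N[1]=59): gcd([30, 30, 54]) = 6
The new gcd after any change is gcd(6, new_value).
This can be at most 6.
Since 6 > old gcd 1, the gcd CAN increase (e.g., set N[1] = 6).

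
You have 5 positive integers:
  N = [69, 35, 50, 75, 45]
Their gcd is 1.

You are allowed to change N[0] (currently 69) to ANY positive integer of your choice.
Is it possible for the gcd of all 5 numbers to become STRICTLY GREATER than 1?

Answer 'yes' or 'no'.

Answer: yes

Derivation:
Current gcd = 1
gcd of all OTHER numbers (without N[0]=69): gcd([35, 50, 75, 45]) = 5
The new gcd after any change is gcd(5, new_value).
This can be at most 5.
Since 5 > old gcd 1, the gcd CAN increase (e.g., set N[0] = 5).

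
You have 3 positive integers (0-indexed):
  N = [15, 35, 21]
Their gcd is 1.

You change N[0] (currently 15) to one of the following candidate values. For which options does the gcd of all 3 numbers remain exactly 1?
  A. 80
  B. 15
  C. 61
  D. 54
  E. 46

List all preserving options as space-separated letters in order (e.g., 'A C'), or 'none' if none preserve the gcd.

Old gcd = 1; gcd of others (without N[0]) = 7
New gcd for candidate v: gcd(7, v). Preserves old gcd iff gcd(7, v) = 1.
  Option A: v=80, gcd(7,80)=1 -> preserves
  Option B: v=15, gcd(7,15)=1 -> preserves
  Option C: v=61, gcd(7,61)=1 -> preserves
  Option D: v=54, gcd(7,54)=1 -> preserves
  Option E: v=46, gcd(7,46)=1 -> preserves

Answer: A B C D E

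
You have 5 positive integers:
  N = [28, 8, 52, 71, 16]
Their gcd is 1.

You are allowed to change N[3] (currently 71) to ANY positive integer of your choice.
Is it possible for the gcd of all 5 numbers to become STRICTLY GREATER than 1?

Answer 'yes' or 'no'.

Answer: yes

Derivation:
Current gcd = 1
gcd of all OTHER numbers (without N[3]=71): gcd([28, 8, 52, 16]) = 4
The new gcd after any change is gcd(4, new_value).
This can be at most 4.
Since 4 > old gcd 1, the gcd CAN increase (e.g., set N[3] = 4).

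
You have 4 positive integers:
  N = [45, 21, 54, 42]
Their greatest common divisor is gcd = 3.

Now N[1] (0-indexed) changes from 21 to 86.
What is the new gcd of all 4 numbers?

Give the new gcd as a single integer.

Numbers: [45, 21, 54, 42], gcd = 3
Change: index 1, 21 -> 86
gcd of the OTHER numbers (without index 1): gcd([45, 54, 42]) = 3
New gcd = gcd(g_others, new_val) = gcd(3, 86) = 1

Answer: 1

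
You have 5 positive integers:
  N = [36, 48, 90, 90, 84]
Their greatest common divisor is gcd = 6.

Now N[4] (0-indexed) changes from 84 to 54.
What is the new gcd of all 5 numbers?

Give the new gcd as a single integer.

Numbers: [36, 48, 90, 90, 84], gcd = 6
Change: index 4, 84 -> 54
gcd of the OTHER numbers (without index 4): gcd([36, 48, 90, 90]) = 6
New gcd = gcd(g_others, new_val) = gcd(6, 54) = 6

Answer: 6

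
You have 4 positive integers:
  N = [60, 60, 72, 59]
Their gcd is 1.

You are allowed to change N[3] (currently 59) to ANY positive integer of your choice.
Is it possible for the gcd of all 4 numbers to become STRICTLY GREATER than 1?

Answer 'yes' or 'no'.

Answer: yes

Derivation:
Current gcd = 1
gcd of all OTHER numbers (without N[3]=59): gcd([60, 60, 72]) = 12
The new gcd after any change is gcd(12, new_value).
This can be at most 12.
Since 12 > old gcd 1, the gcd CAN increase (e.g., set N[3] = 12).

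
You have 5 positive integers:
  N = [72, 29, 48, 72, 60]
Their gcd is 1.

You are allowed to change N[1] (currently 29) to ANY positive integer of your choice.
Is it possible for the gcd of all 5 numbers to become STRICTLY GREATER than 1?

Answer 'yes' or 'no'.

Answer: yes

Derivation:
Current gcd = 1
gcd of all OTHER numbers (without N[1]=29): gcd([72, 48, 72, 60]) = 12
The new gcd after any change is gcd(12, new_value).
This can be at most 12.
Since 12 > old gcd 1, the gcd CAN increase (e.g., set N[1] = 12).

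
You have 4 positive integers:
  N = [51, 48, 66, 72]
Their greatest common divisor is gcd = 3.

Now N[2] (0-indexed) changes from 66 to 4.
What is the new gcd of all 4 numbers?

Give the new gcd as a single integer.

Numbers: [51, 48, 66, 72], gcd = 3
Change: index 2, 66 -> 4
gcd of the OTHER numbers (without index 2): gcd([51, 48, 72]) = 3
New gcd = gcd(g_others, new_val) = gcd(3, 4) = 1

Answer: 1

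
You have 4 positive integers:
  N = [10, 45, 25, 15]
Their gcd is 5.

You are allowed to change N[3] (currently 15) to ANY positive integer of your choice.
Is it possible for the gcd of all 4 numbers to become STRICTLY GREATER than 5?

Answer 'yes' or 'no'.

Answer: no

Derivation:
Current gcd = 5
gcd of all OTHER numbers (without N[3]=15): gcd([10, 45, 25]) = 5
The new gcd after any change is gcd(5, new_value).
This can be at most 5.
Since 5 = old gcd 5, the gcd can only stay the same or decrease.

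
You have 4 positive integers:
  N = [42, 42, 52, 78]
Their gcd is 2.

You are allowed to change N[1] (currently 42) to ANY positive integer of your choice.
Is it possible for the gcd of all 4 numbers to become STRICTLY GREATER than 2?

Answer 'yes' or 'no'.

Answer: no

Derivation:
Current gcd = 2
gcd of all OTHER numbers (without N[1]=42): gcd([42, 52, 78]) = 2
The new gcd after any change is gcd(2, new_value).
This can be at most 2.
Since 2 = old gcd 2, the gcd can only stay the same or decrease.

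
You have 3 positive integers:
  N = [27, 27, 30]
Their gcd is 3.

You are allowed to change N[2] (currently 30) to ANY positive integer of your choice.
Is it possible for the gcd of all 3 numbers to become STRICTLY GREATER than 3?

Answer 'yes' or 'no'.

Answer: yes

Derivation:
Current gcd = 3
gcd of all OTHER numbers (without N[2]=30): gcd([27, 27]) = 27
The new gcd after any change is gcd(27, new_value).
This can be at most 27.
Since 27 > old gcd 3, the gcd CAN increase (e.g., set N[2] = 27).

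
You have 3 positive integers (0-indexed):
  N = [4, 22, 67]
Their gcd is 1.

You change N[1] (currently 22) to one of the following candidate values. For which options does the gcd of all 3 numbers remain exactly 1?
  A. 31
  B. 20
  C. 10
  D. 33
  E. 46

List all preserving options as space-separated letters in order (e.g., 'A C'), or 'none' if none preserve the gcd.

Old gcd = 1; gcd of others (without N[1]) = 1
New gcd for candidate v: gcd(1, v). Preserves old gcd iff gcd(1, v) = 1.
  Option A: v=31, gcd(1,31)=1 -> preserves
  Option B: v=20, gcd(1,20)=1 -> preserves
  Option C: v=10, gcd(1,10)=1 -> preserves
  Option D: v=33, gcd(1,33)=1 -> preserves
  Option E: v=46, gcd(1,46)=1 -> preserves

Answer: A B C D E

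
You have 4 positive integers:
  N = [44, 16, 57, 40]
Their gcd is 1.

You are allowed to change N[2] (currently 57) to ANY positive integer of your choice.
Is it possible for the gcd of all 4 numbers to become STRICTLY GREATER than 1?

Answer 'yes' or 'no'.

Answer: yes

Derivation:
Current gcd = 1
gcd of all OTHER numbers (without N[2]=57): gcd([44, 16, 40]) = 4
The new gcd after any change is gcd(4, new_value).
This can be at most 4.
Since 4 > old gcd 1, the gcd CAN increase (e.g., set N[2] = 4).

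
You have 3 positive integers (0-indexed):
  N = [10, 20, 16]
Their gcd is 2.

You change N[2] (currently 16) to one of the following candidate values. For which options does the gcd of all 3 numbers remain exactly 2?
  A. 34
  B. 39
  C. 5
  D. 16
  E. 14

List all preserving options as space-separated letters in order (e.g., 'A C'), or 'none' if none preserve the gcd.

Answer: A D E

Derivation:
Old gcd = 2; gcd of others (without N[2]) = 10
New gcd for candidate v: gcd(10, v). Preserves old gcd iff gcd(10, v) = 2.
  Option A: v=34, gcd(10,34)=2 -> preserves
  Option B: v=39, gcd(10,39)=1 -> changes
  Option C: v=5, gcd(10,5)=5 -> changes
  Option D: v=16, gcd(10,16)=2 -> preserves
  Option E: v=14, gcd(10,14)=2 -> preserves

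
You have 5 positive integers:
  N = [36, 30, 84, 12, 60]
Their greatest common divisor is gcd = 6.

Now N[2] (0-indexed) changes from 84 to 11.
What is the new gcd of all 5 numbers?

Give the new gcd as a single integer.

Answer: 1

Derivation:
Numbers: [36, 30, 84, 12, 60], gcd = 6
Change: index 2, 84 -> 11
gcd of the OTHER numbers (without index 2): gcd([36, 30, 12, 60]) = 6
New gcd = gcd(g_others, new_val) = gcd(6, 11) = 1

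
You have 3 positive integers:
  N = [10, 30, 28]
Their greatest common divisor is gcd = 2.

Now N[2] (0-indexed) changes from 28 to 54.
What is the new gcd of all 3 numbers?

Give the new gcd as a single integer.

Numbers: [10, 30, 28], gcd = 2
Change: index 2, 28 -> 54
gcd of the OTHER numbers (without index 2): gcd([10, 30]) = 10
New gcd = gcd(g_others, new_val) = gcd(10, 54) = 2

Answer: 2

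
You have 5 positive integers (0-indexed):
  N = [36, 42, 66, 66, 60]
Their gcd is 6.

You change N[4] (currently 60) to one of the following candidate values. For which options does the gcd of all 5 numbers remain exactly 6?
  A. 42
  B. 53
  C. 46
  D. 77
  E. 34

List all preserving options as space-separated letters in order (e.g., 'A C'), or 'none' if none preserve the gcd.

Old gcd = 6; gcd of others (without N[4]) = 6
New gcd for candidate v: gcd(6, v). Preserves old gcd iff gcd(6, v) = 6.
  Option A: v=42, gcd(6,42)=6 -> preserves
  Option B: v=53, gcd(6,53)=1 -> changes
  Option C: v=46, gcd(6,46)=2 -> changes
  Option D: v=77, gcd(6,77)=1 -> changes
  Option E: v=34, gcd(6,34)=2 -> changes

Answer: A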